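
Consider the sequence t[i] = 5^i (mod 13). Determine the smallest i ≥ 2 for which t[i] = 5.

Listing terms: t[1] = 5, t[2] = 12, t[3] = 8, t[4] = 1, t[5] = 5.
Since t[5] = t[1] = 5, the sequence is periodic with period 4.
The value 5 next appears (with i ≥ 2) at t[5].

5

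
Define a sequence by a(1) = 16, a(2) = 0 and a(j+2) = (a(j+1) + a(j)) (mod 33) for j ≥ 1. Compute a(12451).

a(1) = 16, a(2) = 0, a(3) = 16, a(4) = 16, a(5) = 32, a(6) = 15, a(7) = 14, a(8) = 29, a(9) = 10, a(10) = 6, a(11) = 16, a(12) = 22, a(13) = 5, a(14) = 27, a(15) = 32, a(16) = 26, a(17) = 25, a(18) = 18, a(19) = 10, a(20) = 28, a(21) = 5, a(22) = 0, a(23) = 5, a(24) = 5, a(25) = 10, a(26) = 15, a(27) = 25, a(28) = 7, a(29) = 32, a(30) = 6, a(31) = 5, a(32) = 11, a(33) = 16, a(34) = 27, a(35) = 10, a(36) = 4, a(37) = 14, a(38) = 18, a(39) = 32, a(40) = 17, a(41) = 16, a(42) = 0.
The sequence repeats with period 40.
So a(12451) = a(1 + ((12451-1) mod 40)) = a(11) = 16.

16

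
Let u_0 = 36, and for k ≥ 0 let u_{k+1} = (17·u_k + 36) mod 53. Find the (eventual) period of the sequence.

26

u_0 = 36,  u_1 = 12,  u_2 = 28,  u_3 = 35,  u_4 = 48,  u_5 = 4,  u_6 = 51,  u_7 = 2,  u_8 = 17,  u_9 = 7,  u_{10} = 49,  u_{11} = 21,  u_{12} = 22,  u_{13} = 39,  u_{14} = 10,  u_{15} = 47,  u_{16} = 40,  u_{17} = 27,  u_{18} = 18,  u_{19} = 24,  u_{20} = 20,  u_{21} = 5,  u_{22} = 15,  u_{23} = 26,  u_{24} = 1,  u_{25} = 0,  u_{26} = 36.
Since u_{26} = u_0 = 36, the sequence is periodic with period 26.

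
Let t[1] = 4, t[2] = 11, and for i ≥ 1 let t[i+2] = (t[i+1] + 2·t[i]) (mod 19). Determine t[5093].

5

Computing terms: t[1] = 4, t[2] = 11, t[3] = 0, t[4] = 3, t[5] = 3, t[6] = 9, t[7] = 15, t[8] = 14, t[9] = 6, t[10] = 15, t[11] = 8, t[12] = 0, t[13] = 16, t[14] = 16, t[15] = 10, t[16] = 4, t[17] = 5, t[18] = 13, t[19] = 4, t[20] = 11.
Since (t[19], t[20]) = (t[1], t[2]) = (4, 11) (two consecutive terms determine the rest), the sequence is periodic with period 18.
So t[5093] = t[1 + ((5093-1) mod 18)] = t[17] = 5.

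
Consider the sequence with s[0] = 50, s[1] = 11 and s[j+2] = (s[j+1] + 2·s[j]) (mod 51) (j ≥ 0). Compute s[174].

Listing terms: s[0] = 50, s[1] = 11, s[2] = 9, s[3] = 31, s[4] = 49, s[5] = 9, s[6] = 5, s[7] = 23, s[8] = 33, s[9] = 28, s[10] = 43, s[11] = 48, s[12] = 32, s[13] = 26, s[14] = 39, s[15] = 40, s[16] = 16, s[17] = 45, s[18] = 26, s[19] = 14, s[20] = 15, s[21] = 43, s[22] = 22, s[23] = 6, s[24] = 50, s[25] = 11.
The sequence repeats with period 24.
So s[174] = s[0 + ((174-0) mod 24)] = s[6] = 5.

5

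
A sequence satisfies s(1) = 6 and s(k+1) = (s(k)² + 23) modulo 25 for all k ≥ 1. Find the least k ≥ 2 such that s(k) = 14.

Computing terms: s(1) = 6,  s(2) = 9,  s(3) = 4,  s(4) = 14,  s(5) = 19,  s(6) = 9.
Since s(6) = s(2) = 9, the sequence is eventually periodic: after a pre-period of length 1 it cycles with period 4.
The value 14 first appears (with k ≥ 2) at s(4).

4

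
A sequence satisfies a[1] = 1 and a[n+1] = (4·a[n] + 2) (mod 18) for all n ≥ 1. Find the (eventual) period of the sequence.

a[1] = 1; a[2] = 6; a[3] = 8; a[4] = 16; a[5] = 12; a[6] = 14; a[7] = 4; a[8] = 0; a[9] = 2; a[10] = 10; a[11] = 6.
Since a[11] = a[2] = 6, the sequence is eventually periodic: after a pre-period of length 1 it cycles with period 9.

9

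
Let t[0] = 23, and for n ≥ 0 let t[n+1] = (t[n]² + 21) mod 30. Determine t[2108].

1

t[0] = 23, t[1] = 10, t[2] = 1, t[3] = 22, t[4] = 25, t[5] = 16, t[6] = 7, t[7] = 10.
Since t[7] = t[1] = 10, the sequence is eventually periodic: after a pre-period of length 1 it cycles with period 6.
For n ≥ 1, t[n] depends only on (n - 1) mod 6. (2108 - 1) mod 6 = 1, so t[2108] = t[2] = 1.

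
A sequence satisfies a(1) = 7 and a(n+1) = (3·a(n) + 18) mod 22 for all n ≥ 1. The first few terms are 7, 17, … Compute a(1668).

3

Computing terms: a(1) = 7,  a(2) = 17,  a(3) = 3,  a(4) = 5,  a(5) = 11,  a(6) = 7.
Since a(6) = a(1) = 7, the sequence is periodic with period 5.
(1668 - 1) mod 5 = 2, so a(1668) = a(3) = 3.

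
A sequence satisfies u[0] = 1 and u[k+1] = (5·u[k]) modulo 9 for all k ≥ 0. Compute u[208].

Listing terms: u[0] = 1, u[1] = 5, u[2] = 7, u[3] = 8, u[4] = 4, u[5] = 2, u[6] = 1.
The sequence repeats with period 6.
(208 - 0) mod 6 = 4, so u[208] = u[4] = 4.

4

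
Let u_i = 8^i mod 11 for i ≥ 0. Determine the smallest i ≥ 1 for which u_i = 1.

10

Computing terms: u_0 = 1,  u_1 = 8,  u_2 = 9,  u_3 = 6,  u_4 = 4,  u_5 = 10,  u_6 = 3,  u_7 = 2,  u_8 = 5,  u_9 = 7,  u_{10} = 1.
The sequence repeats with period 10.
The value 1 next appears (with i ≥ 1) at u_{10}.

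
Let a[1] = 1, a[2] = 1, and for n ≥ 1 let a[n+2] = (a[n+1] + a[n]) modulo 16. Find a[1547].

9

We have a[1] = 1; a[2] = 1; a[3] = 2; a[4] = 3; a[5] = 5; a[6] = 8; a[7] = 13; a[8] = 5; a[9] = 2; a[10] = 7; a[11] = 9; a[12] = 0; a[13] = 9; a[14] = 9; a[15] = 2; a[16] = 11; a[17] = 13; a[18] = 8; a[19] = 5; a[20] = 13; a[21] = 2; a[22] = 15; a[23] = 1; a[24] = 0; a[25] = 1; a[26] = 1.
The sequence repeats with period 24.
(1547 - 1) mod 24 = 10, so a[1547] = a[11] = 9.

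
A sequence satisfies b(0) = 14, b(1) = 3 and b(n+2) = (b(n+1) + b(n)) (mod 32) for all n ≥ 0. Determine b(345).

Computing terms: b(0) = 14; b(1) = 3; b(2) = 17; b(3) = 20; b(4) = 5; b(5) = 25; b(6) = 30; b(7) = 23; b(8) = 21; b(9) = 12; b(10) = 1; b(11) = 13; b(12) = 14; b(13) = 27; b(14) = 9; b(15) = 4; b(16) = 13; b(17) = 17; b(18) = 30; b(19) = 15; b(20) = 13; b(21) = 28; b(22) = 9; b(23) = 5; b(24) = 14; b(25) = 19; b(26) = 1; b(27) = 20; b(28) = 21; b(29) = 9; b(30) = 30; b(31) = 7; b(32) = 5; b(33) = 12; b(34) = 17; b(35) = 29; b(36) = 14; b(37) = 11; b(38) = 25; b(39) = 4; b(40) = 29; b(41) = 1; b(42) = 30; b(43) = 31; b(44) = 29; b(45) = 28; b(46) = 25; b(47) = 21; b(48) = 14; b(49) = 3.
Since (b(48), b(49)) = (b(0), b(1)) = (14, 3) (two consecutive terms determine the rest), the sequence is periodic with period 48.
(345 - 0) mod 48 = 9, so b(345) = b(9) = 12.

12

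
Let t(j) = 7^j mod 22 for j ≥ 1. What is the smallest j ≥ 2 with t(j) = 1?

10

Computing terms: t(1) = 7; t(2) = 5; t(3) = 13; t(4) = 3; t(5) = 21; t(6) = 15; t(7) = 17; t(8) = 9; t(9) = 19; t(10) = 1; t(11) = 7.
Since t(11) = t(1) = 7, the sequence is periodic with period 10.
The value 1 first appears (with j ≥ 2) at t(10).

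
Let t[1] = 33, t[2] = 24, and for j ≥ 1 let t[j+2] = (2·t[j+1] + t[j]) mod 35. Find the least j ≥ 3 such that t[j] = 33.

5

t[1] = 33; t[2] = 24; t[3] = 11; t[4] = 11; t[5] = 33; t[6] = 7; t[7] = 12; t[8] = 31; t[9] = 4; t[10] = 4; t[11] = 12; t[12] = 28; t[13] = 33; t[14] = 24.
Since (t[13], t[14]) = (t[1], t[2]) = (33, 24) (two consecutive terms determine the rest), the sequence is periodic with period 12.
The value 33 first appears (with j ≥ 3) at t[5].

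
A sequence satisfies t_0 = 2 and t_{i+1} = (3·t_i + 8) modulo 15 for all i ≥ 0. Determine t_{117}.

14

Listing terms: t_0 = 2,  t_1 = 14,  t_2 = 5,  t_3 = 8,  t_4 = 2.
The sequence repeats with period 4.
So t_{117} = t_{0 + ((117-0) mod 4)} = t_1 = 14.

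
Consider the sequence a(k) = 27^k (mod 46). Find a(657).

Listing terms: a(0) = 1,  a(1) = 27,  a(2) = 39,  a(3) = 41,  a(4) = 3,  a(5) = 35,  a(6) = 25,  a(7) = 31,  a(8) = 9,  a(9) = 13,  a(10) = 29,  a(11) = 1.
Since a(11) = a(0) = 1, the sequence is periodic with period 11.
So a(657) = a(0 + ((657-0) mod 11)) = a(8) = 9.

9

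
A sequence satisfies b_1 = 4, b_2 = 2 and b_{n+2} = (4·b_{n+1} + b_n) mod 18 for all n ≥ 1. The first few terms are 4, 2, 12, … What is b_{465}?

We have b_1 = 4,  b_2 = 2,  b_3 = 12,  b_4 = 14,  b_5 = 14,  b_6 = 16,  b_7 = 6,  b_8 = 4,  b_9 = 4,  b_{10} = 2.
The sequence repeats with period 8.
(465 - 1) mod 8 = 0, so b_{465} = b_1 = 4.

4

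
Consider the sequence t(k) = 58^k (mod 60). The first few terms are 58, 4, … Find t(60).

Listing terms: t(1) = 58, t(2) = 4, t(3) = 52, t(4) = 16, t(5) = 28, t(6) = 4.
Since t(6) = t(2) = 4, the sequence is eventually periodic: after a pre-period of length 1 it cycles with period 4.
For k ≥ 2, t(k) depends only on (k - 2) mod 4. (60 - 2) mod 4 = 2, so t(60) = t(4) = 16.

16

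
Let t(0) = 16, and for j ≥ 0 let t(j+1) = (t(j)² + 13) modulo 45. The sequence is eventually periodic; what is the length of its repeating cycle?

Listing terms: t(0) = 16; t(1) = 44; t(2) = 14; t(3) = 29; t(4) = 44.
Since t(4) = t(1) = 44, the sequence is eventually periodic: after a pre-period of length 1 it cycles with period 3.

3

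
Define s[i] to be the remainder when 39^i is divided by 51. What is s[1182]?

Computing terms: s[1] = 39; s[2] = 42; s[3] = 6; s[4] = 30; s[5] = 48; s[6] = 36; s[7] = 27; s[8] = 33; s[9] = 12; s[10] = 9; s[11] = 45; s[12] = 21; s[13] = 3; s[14] = 15; s[15] = 24; s[16] = 18; s[17] = 39.
The sequence repeats with period 16.
(1182 - 1) mod 16 = 13, so s[1182] = s[14] = 15.

15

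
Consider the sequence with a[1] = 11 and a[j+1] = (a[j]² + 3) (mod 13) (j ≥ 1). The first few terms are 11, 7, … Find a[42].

a[1] = 11,  a[2] = 7,  a[3] = 0,  a[4] = 3,  a[5] = 12,  a[6] = 4,  a[7] = 6,  a[8] = 0.
Since a[8] = a[3] = 0, the sequence is eventually periodic: after a pre-period of length 2 it cycles with period 5.
For j ≥ 3, a[j] depends only on (j - 3) mod 5. (42 - 3) mod 5 = 4, so a[42] = a[7] = 6.

6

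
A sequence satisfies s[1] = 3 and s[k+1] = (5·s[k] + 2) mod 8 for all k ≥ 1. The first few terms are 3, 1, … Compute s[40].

5

s[1] = 3; s[2] = 1; s[3] = 7; s[4] = 5; s[5] = 3.
The sequence repeats with period 4.
So s[40] = s[1 + ((40-1) mod 4)] = s[4] = 5.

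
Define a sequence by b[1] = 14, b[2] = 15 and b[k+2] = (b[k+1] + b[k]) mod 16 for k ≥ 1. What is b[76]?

12

Computing terms: b[1] = 14; b[2] = 15; b[3] = 13; b[4] = 12; b[5] = 9; b[6] = 5; b[7] = 14; b[8] = 3; b[9] = 1; b[10] = 4; b[11] = 5; b[12] = 9; b[13] = 14; b[14] = 7; b[15] = 5; b[16] = 12; b[17] = 1; b[18] = 13; b[19] = 14; b[20] = 11; b[21] = 9; b[22] = 4; b[23] = 13; b[24] = 1; b[25] = 14; b[26] = 15.
Since (b[25], b[26]) = (b[1], b[2]) = (14, 15) (two consecutive terms determine the rest), the sequence is periodic with period 24.
So b[76] = b[1 + ((76-1) mod 24)] = b[4] = 12.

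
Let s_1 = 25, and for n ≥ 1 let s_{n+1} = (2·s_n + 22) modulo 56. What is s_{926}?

We have s_1 = 25, s_2 = 16, s_3 = 54, s_4 = 18, s_5 = 2, s_6 = 26, s_7 = 18.
Since s_7 = s_4 = 18, the sequence is eventually periodic: after a pre-period of length 3 it cycles with period 3.
For n ≥ 4, s_n depends only on (n - 4) mod 3. (926 - 4) mod 3 = 1, so s_{926} = s_5 = 2.

2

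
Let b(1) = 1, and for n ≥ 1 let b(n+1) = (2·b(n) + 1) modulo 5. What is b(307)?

2

Listing terms: b(1) = 1, b(2) = 3, b(3) = 2, b(4) = 0, b(5) = 1.
The sequence repeats with period 4.
So b(307) = b(1 + ((307-1) mod 4)) = b(3) = 2.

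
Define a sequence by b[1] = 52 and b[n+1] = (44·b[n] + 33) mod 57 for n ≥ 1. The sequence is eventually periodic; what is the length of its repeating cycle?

Computing terms: b[1] = 52, b[2] = 41, b[3] = 13, b[4] = 35, b[5] = 34, b[6] = 47, b[7] = 49, b[8] = 23, b[9] = 19, b[10] = 14, b[11] = 22, b[12] = 32, b[13] = 16, b[14] = 53, b[15] = 28, b[16] = 11, b[17] = 4, b[18] = 38, b[19] = 52.
Since b[19] = b[1] = 52, the sequence is periodic with period 18.

18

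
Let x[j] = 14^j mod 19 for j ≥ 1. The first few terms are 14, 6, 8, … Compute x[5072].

9

x[1] = 14,  x[2] = 6,  x[3] = 8,  x[4] = 17,  x[5] = 10,  x[6] = 7,  x[7] = 3,  x[8] = 4,  x[9] = 18,  x[10] = 5,  x[11] = 13,  x[12] = 11,  x[13] = 2,  x[14] = 9,  x[15] = 12,  x[16] = 16,  x[17] = 15,  x[18] = 1,  x[19] = 14.
The sequence repeats with period 18.
(5072 - 1) mod 18 = 13, so x[5072] = x[14] = 9.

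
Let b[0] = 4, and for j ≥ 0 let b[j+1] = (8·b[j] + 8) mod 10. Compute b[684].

We have b[0] = 4; b[1] = 0; b[2] = 8; b[3] = 2; b[4] = 4.
Since b[4] = b[0] = 4, the sequence is periodic with period 4.
(684 - 0) mod 4 = 0, so b[684] = b[0] = 4.

4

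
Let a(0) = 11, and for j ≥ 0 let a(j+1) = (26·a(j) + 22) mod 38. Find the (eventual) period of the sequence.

We have a(0) = 11; a(1) = 4; a(2) = 12; a(3) = 30; a(4) = 4.
Since a(4) = a(1) = 4, the sequence is eventually periodic: after a pre-period of length 1 it cycles with period 3.

3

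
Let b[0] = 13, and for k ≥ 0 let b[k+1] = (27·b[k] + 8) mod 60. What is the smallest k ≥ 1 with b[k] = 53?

Computing terms: b[0] = 13,  b[1] = 59,  b[2] = 41,  b[3] = 35,  b[4] = 53,  b[5] = 59.
Since b[5] = b[1] = 59, the sequence is eventually periodic: after a pre-period of length 1 it cycles with period 4.
The value 53 first appears (with k ≥ 1) at b[4].

4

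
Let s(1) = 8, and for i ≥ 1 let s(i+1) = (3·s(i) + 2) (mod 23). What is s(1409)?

8

Computing terms: s(1) = 8, s(2) = 3, s(3) = 11, s(4) = 12, s(5) = 15, s(6) = 1, s(7) = 5, s(8) = 17, s(9) = 7, s(10) = 0, s(11) = 2, s(12) = 8.
Since s(12) = s(1) = 8, the sequence is periodic with period 11.
So s(1409) = s(1 + ((1409-1) mod 11)) = s(1) = 8.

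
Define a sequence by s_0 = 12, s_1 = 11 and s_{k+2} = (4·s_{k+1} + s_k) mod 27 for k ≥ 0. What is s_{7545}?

2

s_0 = 12,  s_1 = 11,  s_2 = 2,  s_3 = 19,  s_4 = 24,  s_5 = 7,  s_6 = 25,  s_7 = 26,  s_8 = 21,  s_9 = 2,  s_{10} = 2,  s_{11} = 10,  s_{12} = 15,  s_{13} = 16,  s_{14} = 25,  s_{15} = 8,  s_{16} = 3,  s_{17} = 20,  s_{18} = 2,  s_{19} = 1,  s_{20} = 6,  s_{21} = 25,  s_{22} = 25,  s_{23} = 17,  s_{24} = 12,  s_{25} = 11.
The sequence repeats with period 24.
(7545 - 0) mod 24 = 9, so s_{7545} = s_9 = 2.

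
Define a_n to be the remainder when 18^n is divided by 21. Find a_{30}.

15

a_1 = 18, a_2 = 9, a_3 = 15, a_4 = 18.
Since a_4 = a_1 = 18, the sequence is periodic with period 3.
So a_{30} = a_{1 + ((30-1) mod 3)} = a_3 = 15.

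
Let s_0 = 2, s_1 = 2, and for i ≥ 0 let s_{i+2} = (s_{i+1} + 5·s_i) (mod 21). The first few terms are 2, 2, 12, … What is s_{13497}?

4

Listing terms: s_0 = 2, s_1 = 2, s_2 = 12, s_3 = 1, s_4 = 19, s_5 = 3, s_6 = 14, s_7 = 8, s_8 = 15, s_9 = 13, s_{10} = 4, s_{11} = 6, s_{12} = 5, s_{13} = 14, s_{14} = 18, s_{15} = 4, s_{16} = 10, s_{17} = 9, s_{18} = 17, s_{19} = 20, s_{20} = 0, s_{21} = 16, s_{22} = 16, s_{23} = 12, s_{24} = 8, s_{25} = 5, s_{26} = 3, s_{27} = 7, s_{28} = 1, s_{29} = 15, s_{30} = 20, s_{31} = 11, s_{32} = 6, s_{33} = 19, s_{34} = 7, s_{35} = 18, s_{36} = 11, s_{37} = 17, s_{38} = 9, s_{39} = 10, s_{40} = 13, s_{41} = 0, s_{42} = 2, s_{43} = 2.
Since (s_{42}, s_{43}) = (s_0, s_1) = (2, 2) (two consecutive terms determine the rest), the sequence is periodic with period 42.
So s_{13497} = s_{0 + ((13497-0) mod 42)} = s_{15} = 4.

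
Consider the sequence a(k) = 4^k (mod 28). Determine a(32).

16

Listing terms: a(0) = 1, a(1) = 4, a(2) = 16, a(3) = 8, a(4) = 4.
Since a(4) = a(1) = 4, the sequence is eventually periodic: after a pre-period of length 1 it cycles with period 3.
For k ≥ 1, a(k) depends only on (k - 1) mod 3. (32 - 1) mod 3 = 1, so a(32) = a(2) = 16.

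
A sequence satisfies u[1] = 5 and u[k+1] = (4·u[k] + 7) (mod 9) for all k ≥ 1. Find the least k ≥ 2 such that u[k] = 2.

Listing terms: u[1] = 5; u[2] = 0; u[3] = 7; u[4] = 8; u[5] = 3; u[6] = 1; u[7] = 2; u[8] = 6; u[9] = 4; u[10] = 5.
The sequence repeats with period 9.
The value 2 first appears (with k ≥ 2) at u[7].

7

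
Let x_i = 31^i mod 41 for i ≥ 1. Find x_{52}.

x_1 = 31,  x_2 = 18,  x_3 = 25,  x_4 = 37,  x_5 = 40,  x_6 = 10,  x_7 = 23,  x_8 = 16,  x_9 = 4,  x_{10} = 1,  x_{11} = 31.
The sequence repeats with period 10.
(52 - 1) mod 10 = 1, so x_{52} = x_2 = 18.

18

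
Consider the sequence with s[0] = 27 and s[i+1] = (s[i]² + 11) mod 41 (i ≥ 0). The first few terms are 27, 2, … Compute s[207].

10

We have s[0] = 27, s[1] = 2, s[2] = 15, s[3] = 31, s[4] = 29, s[5] = 32, s[6] = 10, s[7] = 29.
Since s[7] = s[4] = 29, the sequence is eventually periodic: after a pre-period of length 4 it cycles with period 3.
For i ≥ 4, s[i] depends only on (i - 4) mod 3. (207 - 4) mod 3 = 2, so s[207] = s[6] = 10.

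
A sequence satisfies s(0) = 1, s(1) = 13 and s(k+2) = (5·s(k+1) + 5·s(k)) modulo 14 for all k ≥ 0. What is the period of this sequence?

We have s(0) = 1,  s(1) = 13,  s(2) = 0,  s(3) = 9,  s(4) = 3,  s(5) = 4,  s(6) = 7,  s(7) = 13,  s(8) = 2,  s(9) = 5,  s(10) = 7,  s(11) = 4,  s(12) = 13,  s(13) = 1,  s(14) = 0,  s(15) = 5,  s(16) = 11,  s(17) = 10,  s(18) = 7,  s(19) = 1,  s(20) = 12,  s(21) = 9,  s(22) = 7,  s(23) = 10,  s(24) = 1,  s(25) = 13.
The sequence repeats with period 24.

24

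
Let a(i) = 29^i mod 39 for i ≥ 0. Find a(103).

29

We have a(0) = 1,  a(1) = 29,  a(2) = 22,  a(3) = 14,  a(4) = 16,  a(5) = 35,  a(6) = 1.
The sequence repeats with period 6.
(103 - 0) mod 6 = 1, so a(103) = a(1) = 29.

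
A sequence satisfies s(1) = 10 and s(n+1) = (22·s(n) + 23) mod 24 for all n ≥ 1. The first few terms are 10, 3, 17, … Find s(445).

Listing terms: s(1) = 10; s(2) = 3; s(3) = 17; s(4) = 13; s(5) = 21; s(6) = 5; s(7) = 13.
Since s(7) = s(4) = 13, the sequence is eventually periodic: after a pre-period of length 3 it cycles with period 3.
For n ≥ 4, s(n) depends only on (n - 4) mod 3. (445 - 4) mod 3 = 0, so s(445) = s(4) = 13.

13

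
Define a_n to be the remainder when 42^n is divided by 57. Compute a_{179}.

24

Computing terms: a_1 = 42; a_2 = 54; a_3 = 45; a_4 = 9; a_5 = 36; a_6 = 30; a_7 = 6; a_8 = 24; a_9 = 39; a_{10} = 42.
Since a_{10} = a_1 = 42, the sequence is periodic with period 9.
(179 - 1) mod 9 = 7, so a_{179} = a_8 = 24.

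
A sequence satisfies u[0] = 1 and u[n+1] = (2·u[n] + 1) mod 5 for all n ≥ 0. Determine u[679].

0

Computing terms: u[0] = 1, u[1] = 3, u[2] = 2, u[3] = 0, u[4] = 1.
Since u[4] = u[0] = 1, the sequence is periodic with period 4.
(679 - 0) mod 4 = 3, so u[679] = u[3] = 0.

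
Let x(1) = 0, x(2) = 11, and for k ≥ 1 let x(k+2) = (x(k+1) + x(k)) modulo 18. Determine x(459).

Listing terms: x(1) = 0; x(2) = 11; x(3) = 11; x(4) = 4; x(5) = 15; x(6) = 1; x(7) = 16; x(8) = 17; x(9) = 15; x(10) = 14; x(11) = 11; x(12) = 7; x(13) = 0; x(14) = 7; x(15) = 7; x(16) = 14; x(17) = 3; x(18) = 17; x(19) = 2; x(20) = 1; x(21) = 3; x(22) = 4; x(23) = 7; x(24) = 11; x(25) = 0; x(26) = 11.
The sequence repeats with period 24.
(459 - 1) mod 24 = 2, so x(459) = x(3) = 11.

11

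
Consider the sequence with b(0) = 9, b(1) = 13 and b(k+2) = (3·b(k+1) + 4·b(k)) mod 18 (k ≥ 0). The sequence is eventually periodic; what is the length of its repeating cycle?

6

Computing terms: b(0) = 9, b(1) = 13, b(2) = 3, b(3) = 7, b(4) = 15, b(5) = 1, b(6) = 9, b(7) = 13.
Since (b(6), b(7)) = (b(0), b(1)) = (9, 13) (two consecutive terms determine the rest), the sequence is periodic with period 6.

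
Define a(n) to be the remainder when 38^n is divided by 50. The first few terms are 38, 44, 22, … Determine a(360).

a(1) = 38,  a(2) = 44,  a(3) = 22,  a(4) = 36,  a(5) = 18,  a(6) = 34,  a(7) = 42,  a(8) = 46,  a(9) = 48,  a(10) = 24,  a(11) = 12,  a(12) = 6,  a(13) = 28,  a(14) = 14,  a(15) = 32,  a(16) = 16,  a(17) = 8,  a(18) = 4,  a(19) = 2,  a(20) = 26,  a(21) = 38.
The sequence repeats with period 20.
So a(360) = a(1 + ((360-1) mod 20)) = a(20) = 26.

26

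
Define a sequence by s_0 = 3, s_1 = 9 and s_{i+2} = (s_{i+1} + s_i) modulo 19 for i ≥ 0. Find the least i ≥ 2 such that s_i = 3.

Computing terms: s_0 = 3, s_1 = 9, s_2 = 12, s_3 = 2, s_4 = 14, s_5 = 16, s_6 = 11, s_7 = 8, s_8 = 0, s_9 = 8, s_{10} = 8, s_{11} = 16, s_{12} = 5, s_{13} = 2, s_{14} = 7, s_{15} = 9, s_{16} = 16, s_{17} = 6, s_{18} = 3, s_{19} = 9.
Since (s_{18}, s_{19}) = (s_0, s_1) = (3, 9) (two consecutive terms determine the rest), the sequence is periodic with period 18.
The value 3 next appears (with i ≥ 2) at s_{18}.

18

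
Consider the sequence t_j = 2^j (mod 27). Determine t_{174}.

t_1 = 2,  t_2 = 4,  t_3 = 8,  t_4 = 16,  t_5 = 5,  t_6 = 10,  t_7 = 20,  t_8 = 13,  t_9 = 26,  t_{10} = 25,  t_{11} = 23,  t_{12} = 19,  t_{13} = 11,  t_{14} = 22,  t_{15} = 17,  t_{16} = 7,  t_{17} = 14,  t_{18} = 1,  t_{19} = 2.
The sequence repeats with period 18.
(174 - 1) mod 18 = 11, so t_{174} = t_{12} = 19.

19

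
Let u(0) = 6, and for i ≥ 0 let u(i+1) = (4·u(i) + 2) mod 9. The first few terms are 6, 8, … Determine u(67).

5

Listing terms: u(0) = 6,  u(1) = 8,  u(2) = 7,  u(3) = 3,  u(4) = 5,  u(5) = 4,  u(6) = 0,  u(7) = 2,  u(8) = 1,  u(9) = 6.
Since u(9) = u(0) = 6, the sequence is periodic with period 9.
So u(67) = u(0 + ((67-0) mod 9)) = u(4) = 5.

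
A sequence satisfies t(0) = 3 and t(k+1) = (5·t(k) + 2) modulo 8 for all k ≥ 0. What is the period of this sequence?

4

Listing terms: t(0) = 3,  t(1) = 1,  t(2) = 7,  t(3) = 5,  t(4) = 3.
Since t(4) = t(0) = 3, the sequence is periodic with period 4.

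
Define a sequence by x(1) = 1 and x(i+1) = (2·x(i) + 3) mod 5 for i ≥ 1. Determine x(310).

We have x(1) = 1; x(2) = 0; x(3) = 3; x(4) = 4; x(5) = 1.
Since x(5) = x(1) = 1, the sequence is periodic with period 4.
So x(310) = x(1 + ((310-1) mod 4)) = x(2) = 0.

0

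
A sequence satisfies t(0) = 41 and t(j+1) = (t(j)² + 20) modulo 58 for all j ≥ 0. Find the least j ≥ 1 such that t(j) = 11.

Listing terms: t(0) = 41,  t(1) = 19,  t(2) = 33,  t(3) = 7,  t(4) = 11,  t(5) = 25,  t(6) = 7.
Since t(6) = t(3) = 7, the sequence is eventually periodic: after a pre-period of length 3 it cycles with period 3.
The value 11 first appears (with j ≥ 1) at t(4).

4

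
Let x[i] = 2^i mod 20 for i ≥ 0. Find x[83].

Listing terms: x[0] = 1, x[1] = 2, x[2] = 4, x[3] = 8, x[4] = 16, x[5] = 12, x[6] = 4.
Since x[6] = x[2] = 4, the sequence is eventually periodic: after a pre-period of length 2 it cycles with period 4.
For i ≥ 2, x[i] depends only on (i - 2) mod 4. (83 - 2) mod 4 = 1, so x[83] = x[3] = 8.

8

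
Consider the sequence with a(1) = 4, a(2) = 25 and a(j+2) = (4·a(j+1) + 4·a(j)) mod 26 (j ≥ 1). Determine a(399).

We have a(1) = 4, a(2) = 25, a(3) = 12, a(4) = 18, a(5) = 16, a(6) = 6, a(7) = 10, a(8) = 12, a(9) = 10, a(10) = 10, a(11) = 2, a(12) = 22, a(13) = 18, a(14) = 4, a(15) = 10, a(16) = 4, a(17) = 4, a(18) = 6, a(19) = 14, a(20) = 2, a(21) = 12, a(22) = 4, a(23) = 12, a(24) = 12, a(25) = 18.
Since (a(24), a(25)) = (a(3), a(4)) = (12, 18) (two consecutive terms determine the rest), the sequence is eventually periodic: after a pre-period of length 2 it cycles with period 21.
For j ≥ 3, a(j) depends only on (j - 3) mod 21. (399 - 3) mod 21 = 18, so a(399) = a(21) = 12.

12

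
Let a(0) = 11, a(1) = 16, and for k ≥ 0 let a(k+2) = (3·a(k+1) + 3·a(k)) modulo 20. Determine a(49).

16

Listing terms: a(0) = 11, a(1) = 16, a(2) = 1, a(3) = 11, a(4) = 16.
The sequence repeats with period 3.
So a(49) = a(0 + ((49-0) mod 3)) = a(1) = 16.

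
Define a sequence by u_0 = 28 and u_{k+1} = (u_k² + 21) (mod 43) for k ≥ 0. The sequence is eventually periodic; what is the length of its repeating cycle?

5

Listing terms: u_0 = 28, u_1 = 31, u_2 = 36, u_3 = 27, u_4 = 19, u_5 = 38, u_6 = 3, u_7 = 30, u_8 = 18, u_9 = 1, u_{10} = 22, u_{11} = 32, u_{12} = 13, u_{13} = 18.
Since u_{13} = u_8 = 18, the sequence is eventually periodic: after a pre-period of length 8 it cycles with period 5.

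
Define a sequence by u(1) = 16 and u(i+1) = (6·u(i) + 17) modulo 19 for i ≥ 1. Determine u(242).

Listing terms: u(1) = 16; u(2) = 18; u(3) = 11; u(4) = 7; u(5) = 2; u(6) = 10; u(7) = 1; u(8) = 4; u(9) = 3; u(10) = 16.
The sequence repeats with period 9.
(242 - 1) mod 9 = 7, so u(242) = u(8) = 4.

4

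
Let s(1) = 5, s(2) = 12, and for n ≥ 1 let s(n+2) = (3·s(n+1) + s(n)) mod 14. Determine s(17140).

Listing terms: s(1) = 5; s(2) = 12; s(3) = 13; s(4) = 9; s(5) = 12; s(6) = 3; s(7) = 7; s(8) = 10; s(9) = 9; s(10) = 9; s(11) = 8; s(12) = 5; s(13) = 9; s(14) = 4; s(15) = 7; s(16) = 11; s(17) = 12; s(18) = 5; s(19) = 13; s(20) = 2; s(21) = 5; s(22) = 3; s(23) = 0; s(24) = 3; s(25) = 9; s(26) = 2; s(27) = 1; s(28) = 5; s(29) = 2; s(30) = 11; s(31) = 7; s(32) = 4; s(33) = 5; s(34) = 5; s(35) = 6; s(36) = 9; s(37) = 5; s(38) = 10; s(39) = 7; s(40) = 3; s(41) = 2; s(42) = 9; s(43) = 1; s(44) = 12; s(45) = 9; s(46) = 11; s(47) = 0; s(48) = 11; s(49) = 5; s(50) = 12.
Since (s(49), s(50)) = (s(1), s(2)) = (5, 12) (two consecutive terms determine the rest), the sequence is periodic with period 48.
So s(17140) = s(1 + ((17140-1) mod 48)) = s(4) = 9.

9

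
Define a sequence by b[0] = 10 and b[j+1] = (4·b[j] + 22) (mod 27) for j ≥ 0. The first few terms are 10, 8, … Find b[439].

We have b[0] = 10,  b[1] = 8,  b[2] = 0,  b[3] = 22,  b[4] = 2,  b[5] = 3,  b[6] = 7,  b[7] = 23,  b[8] = 6,  b[9] = 19,  b[10] = 17,  b[11] = 9,  b[12] = 4,  b[13] = 11,  b[14] = 12,  b[15] = 16,  b[16] = 5,  b[17] = 15,  b[18] = 1,  b[19] = 26,  b[20] = 18,  b[21] = 13,  b[22] = 20,  b[23] = 21,  b[24] = 25,  b[25] = 14,  b[26] = 24,  b[27] = 10.
Since b[27] = b[0] = 10, the sequence is periodic with period 27.
(439 - 0) mod 27 = 7, so b[439] = b[7] = 23.

23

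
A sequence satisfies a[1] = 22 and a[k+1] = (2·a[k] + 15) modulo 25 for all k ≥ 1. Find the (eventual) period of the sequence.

a[1] = 22; a[2] = 9; a[3] = 8; a[4] = 6; a[5] = 2; a[6] = 19; a[7] = 3; a[8] = 21; a[9] = 7; a[10] = 4; a[11] = 23; a[12] = 11; a[13] = 12; a[14] = 14; a[15] = 18; a[16] = 1; a[17] = 17; a[18] = 24; a[19] = 13; a[20] = 16; a[21] = 22.
Since a[21] = a[1] = 22, the sequence is periodic with period 20.

20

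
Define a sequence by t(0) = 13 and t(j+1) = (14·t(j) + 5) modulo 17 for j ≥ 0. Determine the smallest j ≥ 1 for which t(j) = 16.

6

Computing terms: t(0) = 13, t(1) = 0, t(2) = 5, t(3) = 7, t(4) = 1, t(5) = 2, t(6) = 16, t(7) = 8, t(8) = 15, t(9) = 11, t(10) = 6, t(11) = 4, t(12) = 10, t(13) = 9, t(14) = 12, t(15) = 3, t(16) = 13.
The sequence repeats with period 16.
The value 16 first appears (with j ≥ 1) at t(6).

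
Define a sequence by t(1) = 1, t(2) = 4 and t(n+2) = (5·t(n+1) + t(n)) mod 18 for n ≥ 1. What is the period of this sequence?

We have t(1) = 1, t(2) = 4, t(3) = 3, t(4) = 1, t(5) = 8, t(6) = 5, t(7) = 15, t(8) = 8, t(9) = 1, t(10) = 13, t(11) = 12, t(12) = 1, t(13) = 17, t(14) = 14, t(15) = 15, t(16) = 17, t(17) = 10, t(18) = 13, t(19) = 3, t(20) = 10, t(21) = 17, t(22) = 5, t(23) = 6, t(24) = 17, t(25) = 1, t(26) = 4.
Since (t(25), t(26)) = (t(1), t(2)) = (1, 4) (two consecutive terms determine the rest), the sequence is periodic with period 24.

24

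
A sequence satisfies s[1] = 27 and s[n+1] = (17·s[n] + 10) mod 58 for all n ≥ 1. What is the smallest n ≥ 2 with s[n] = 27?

5

Computing terms: s[1] = 27,  s[2] = 5,  s[3] = 37,  s[4] = 1,  s[5] = 27.
The sequence repeats with period 4.
The value 27 next appears (with n ≥ 2) at s[5].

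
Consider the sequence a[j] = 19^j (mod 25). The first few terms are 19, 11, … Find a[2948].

Listing terms: a[1] = 19; a[2] = 11; a[3] = 9; a[4] = 21; a[5] = 24; a[6] = 6; a[7] = 14; a[8] = 16; a[9] = 4; a[10] = 1; a[11] = 19.
Since a[11] = a[1] = 19, the sequence is periodic with period 10.
(2948 - 1) mod 10 = 7, so a[2948] = a[8] = 16.

16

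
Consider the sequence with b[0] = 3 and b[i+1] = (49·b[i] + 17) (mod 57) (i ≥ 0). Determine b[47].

We have b[0] = 3; b[1] = 50; b[2] = 16; b[3] = 3.
The sequence repeats with period 3.
(47 - 0) mod 3 = 2, so b[47] = b[2] = 16.

16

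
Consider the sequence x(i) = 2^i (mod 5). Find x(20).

Listing terms: x(0) = 1, x(1) = 2, x(2) = 4, x(3) = 3, x(4) = 1.
The sequence repeats with period 4.
(20 - 0) mod 4 = 0, so x(20) = x(0) = 1.

1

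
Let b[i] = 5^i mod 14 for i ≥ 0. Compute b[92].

11

Computing terms: b[0] = 1; b[1] = 5; b[2] = 11; b[3] = 13; b[4] = 9; b[5] = 3; b[6] = 1.
Since b[6] = b[0] = 1, the sequence is periodic with period 6.
(92 - 0) mod 6 = 2, so b[92] = b[2] = 11.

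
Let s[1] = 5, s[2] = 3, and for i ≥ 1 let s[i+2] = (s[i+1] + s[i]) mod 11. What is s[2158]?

2

Listing terms: s[1] = 5, s[2] = 3, s[3] = 8, s[4] = 0, s[5] = 8, s[6] = 8, s[7] = 5, s[8] = 2, s[9] = 7, s[10] = 9, s[11] = 5, s[12] = 3.
Since (s[11], s[12]) = (s[1], s[2]) = (5, 3) (two consecutive terms determine the rest), the sequence is periodic with period 10.
(2158 - 1) mod 10 = 7, so s[2158] = s[8] = 2.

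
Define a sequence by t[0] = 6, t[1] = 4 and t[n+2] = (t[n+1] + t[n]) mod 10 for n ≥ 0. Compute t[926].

2

We have t[0] = 6; t[1] = 4; t[2] = 0; t[3] = 4; t[4] = 4; t[5] = 8; t[6] = 2; t[7] = 0; t[8] = 2; t[9] = 2; t[10] = 4; t[11] = 6; t[12] = 0; t[13] = 6; t[14] = 6; t[15] = 2; t[16] = 8; t[17] = 0; t[18] = 8; t[19] = 8; t[20] = 6; t[21] = 4.
Since (t[20], t[21]) = (t[0], t[1]) = (6, 4) (two consecutive terms determine the rest), the sequence is periodic with period 20.
(926 - 0) mod 20 = 6, so t[926] = t[6] = 2.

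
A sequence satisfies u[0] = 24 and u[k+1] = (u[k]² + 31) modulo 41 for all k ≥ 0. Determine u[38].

Listing terms: u[0] = 24, u[1] = 33, u[2] = 13, u[3] = 36, u[4] = 15, u[5] = 10, u[6] = 8, u[7] = 13.
Since u[7] = u[2] = 13, the sequence is eventually periodic: after a pre-period of length 2 it cycles with period 5.
For k ≥ 2, u[k] depends only on (k - 2) mod 5. (38 - 2) mod 5 = 1, so u[38] = u[3] = 36.

36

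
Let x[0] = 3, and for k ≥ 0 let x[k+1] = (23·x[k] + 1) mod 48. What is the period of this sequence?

Listing terms: x[0] = 3, x[1] = 22, x[2] = 27, x[3] = 46, x[4] = 3.
Since x[4] = x[0] = 3, the sequence is periodic with period 4.

4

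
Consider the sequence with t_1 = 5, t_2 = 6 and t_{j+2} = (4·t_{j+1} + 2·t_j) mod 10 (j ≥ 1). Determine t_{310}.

Listing terms: t_1 = 5,  t_2 = 6,  t_3 = 4,  t_4 = 8,  t_5 = 0,  t_6 = 6,  t_7 = 4.
Since (t_6, t_7) = (t_2, t_3) = (6, 4) (two consecutive terms determine the rest), the sequence is eventually periodic: after a pre-period of length 1 it cycles with period 4.
For j ≥ 2, t_j depends only on (j - 2) mod 4. (310 - 2) mod 4 = 0, so t_{310} = t_2 = 6.

6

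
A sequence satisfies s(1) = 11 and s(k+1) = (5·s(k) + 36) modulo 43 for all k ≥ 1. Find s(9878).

0

Computing terms: s(1) = 11,  s(2) = 5,  s(3) = 18,  s(4) = 40,  s(5) = 21,  s(6) = 12,  s(7) = 10,  s(8) = 0,  s(9) = 36,  s(10) = 1,  s(11) = 41,  s(12) = 26,  s(13) = 37,  s(14) = 6,  s(15) = 23,  s(16) = 22,  s(17) = 17,  s(18) = 35,  s(19) = 39,  s(20) = 16,  s(21) = 30,  s(22) = 14,  s(23) = 20,  s(24) = 7,  s(25) = 28,  s(26) = 4,  s(27) = 13,  s(28) = 15,  s(29) = 25,  s(30) = 32,  s(31) = 24,  s(32) = 27,  s(33) = 42,  s(34) = 31,  s(35) = 19,  s(36) = 2,  s(37) = 3,  s(38) = 8,  s(39) = 33,  s(40) = 29,  s(41) = 9,  s(42) = 38,  s(43) = 11.
The sequence repeats with period 42.
So s(9878) = s(1 + ((9878-1) mod 42)) = s(8) = 0.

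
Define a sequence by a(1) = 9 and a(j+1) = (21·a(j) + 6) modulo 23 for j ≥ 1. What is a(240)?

a(1) = 9,  a(2) = 11,  a(3) = 7,  a(4) = 15,  a(5) = 22,  a(6) = 8,  a(7) = 13,  a(8) = 3,  a(9) = 0,  a(10) = 6,  a(11) = 17,  a(12) = 18,  a(13) = 16,  a(14) = 20,  a(15) = 12,  a(16) = 5,  a(17) = 19,  a(18) = 14,  a(19) = 1,  a(20) = 4,  a(21) = 21,  a(22) = 10,  a(23) = 9.
Since a(23) = a(1) = 9, the sequence is periodic with period 22.
So a(240) = a(1 + ((240-1) mod 22)) = a(20) = 4.

4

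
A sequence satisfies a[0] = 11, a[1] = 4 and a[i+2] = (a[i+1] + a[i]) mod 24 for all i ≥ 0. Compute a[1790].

15

Listing terms: a[0] = 11; a[1] = 4; a[2] = 15; a[3] = 19; a[4] = 10; a[5] = 5; a[6] = 15; a[7] = 20; a[8] = 11; a[9] = 7; a[10] = 18; a[11] = 1; a[12] = 19; a[13] = 20; a[14] = 15; a[15] = 11; a[16] = 2; a[17] = 13; a[18] = 15; a[19] = 4; a[20] = 19; a[21] = 23; a[22] = 18; a[23] = 17; a[24] = 11; a[25] = 4.
Since (a[24], a[25]) = (a[0], a[1]) = (11, 4) (two consecutive terms determine the rest), the sequence is periodic with period 24.
(1790 - 0) mod 24 = 14, so a[1790] = a[14] = 15.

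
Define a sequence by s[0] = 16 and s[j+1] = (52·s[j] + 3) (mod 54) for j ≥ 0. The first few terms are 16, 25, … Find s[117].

43

Computing terms: s[0] = 16,  s[1] = 25,  s[2] = 7,  s[3] = 43,  s[4] = 25.
Since s[4] = s[1] = 25, the sequence is eventually periodic: after a pre-period of length 1 it cycles with period 3.
For j ≥ 1, s[j] depends only on (j - 1) mod 3. (117 - 1) mod 3 = 2, so s[117] = s[3] = 43.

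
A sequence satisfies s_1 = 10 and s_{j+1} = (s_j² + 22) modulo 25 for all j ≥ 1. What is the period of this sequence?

We have s_1 = 10; s_2 = 22; s_3 = 6; s_4 = 8; s_5 = 11; s_6 = 18; s_7 = 21; s_8 = 13; s_9 = 16; s_{10} = 3; s_{11} = 6.
Since s_{11} = s_3 = 6, the sequence is eventually periodic: after a pre-period of length 2 it cycles with period 8.

8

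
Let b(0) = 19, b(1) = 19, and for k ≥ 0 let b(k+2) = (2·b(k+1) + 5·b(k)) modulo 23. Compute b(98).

10

We have b(0) = 19,  b(1) = 19,  b(2) = 18,  b(3) = 16,  b(4) = 7,  b(5) = 2,  b(6) = 16,  b(7) = 19,  b(8) = 3,  b(9) = 9,  b(10) = 10,  b(11) = 19,  b(12) = 19.
The sequence repeats with period 11.
(98 - 0) mod 11 = 10, so b(98) = b(10) = 10.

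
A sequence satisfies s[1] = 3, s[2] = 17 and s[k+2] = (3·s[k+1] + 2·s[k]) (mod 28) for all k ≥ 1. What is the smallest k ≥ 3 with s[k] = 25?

Listing terms: s[1] = 3; s[2] = 17; s[3] = 1; s[4] = 9; s[5] = 1; s[6] = 21; s[7] = 9; s[8] = 13; s[9] = 1; s[10] = 1; s[11] = 5; s[12] = 17; s[13] = 5; s[14] = 21; s[15] = 17; s[16] = 9; s[17] = 5; s[18] = 5; s[19] = 25; s[20] = 1; s[21] = 25; s[22] = 21; s[23] = 1; s[24] = 17; s[25] = 25; s[26] = 25; s[27] = 13; s[28] = 5; s[29] = 13; s[30] = 21; s[31] = 5; s[32] = 1; s[33] = 13; s[34] = 13; s[35] = 9; s[36] = 25; s[37] = 9; s[38] = 21; s[39] = 25; s[40] = 5; s[41] = 9; s[42] = 9; s[43] = 17; s[44] = 13; s[45] = 17; s[46] = 21; s[47] = 13; s[48] = 25; s[49] = 17; s[50] = 17; s[51] = 1.
Since (s[50], s[51]) = (s[2], s[3]) = (17, 1) (two consecutive terms determine the rest), the sequence is eventually periodic: after a pre-period of length 1 it cycles with period 48.
The value 25 first appears (with k ≥ 3) at s[19].

19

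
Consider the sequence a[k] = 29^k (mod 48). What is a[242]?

25

Listing terms: a[1] = 29; a[2] = 25; a[3] = 5; a[4] = 1; a[5] = 29.
Since a[5] = a[1] = 29, the sequence is periodic with period 4.
So a[242] = a[1 + ((242-1) mod 4)] = a[2] = 25.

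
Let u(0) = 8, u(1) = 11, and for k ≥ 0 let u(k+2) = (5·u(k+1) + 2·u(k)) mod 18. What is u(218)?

We have u(0) = 8; u(1) = 11; u(2) = 17; u(3) = 17; u(4) = 11; u(5) = 17.
Since (u(4), u(5)) = (u(1), u(2)) = (11, 17) (two consecutive terms determine the rest), the sequence is eventually periodic: after a pre-period of length 1 it cycles with period 3.
For k ≥ 1, u(k) depends only on (k - 1) mod 3. (218 - 1) mod 3 = 1, so u(218) = u(2) = 17.

17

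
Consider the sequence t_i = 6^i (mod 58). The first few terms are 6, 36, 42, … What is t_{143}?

Computing terms: t_1 = 6; t_2 = 36; t_3 = 42; t_4 = 20; t_5 = 4; t_6 = 24; t_7 = 28; t_8 = 52; t_9 = 22; t_{10} = 16; t_{11} = 38; t_{12} = 54; t_{13} = 34; t_{14} = 30; t_{15} = 6.
Since t_{15} = t_1 = 6, the sequence is periodic with period 14.
(143 - 1) mod 14 = 2, so t_{143} = t_3 = 42.

42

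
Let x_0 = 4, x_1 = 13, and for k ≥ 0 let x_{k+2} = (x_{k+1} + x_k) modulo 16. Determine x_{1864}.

7

We have x_0 = 4; x_1 = 13; x_2 = 1; x_3 = 14; x_4 = 15; x_5 = 13; x_6 = 12; x_7 = 9; x_8 = 5; x_9 = 14; x_{10} = 3; x_{11} = 1; x_{12} = 4; x_{13} = 5; x_{14} = 9; x_{15} = 14; x_{16} = 7; x_{17} = 5; x_{18} = 12; x_{19} = 1; x_{20} = 13; x_{21} = 14; x_{22} = 11; x_{23} = 9; x_{24} = 4; x_{25} = 13.
The sequence repeats with period 24.
(1864 - 0) mod 24 = 16, so x_{1864} = x_{16} = 7.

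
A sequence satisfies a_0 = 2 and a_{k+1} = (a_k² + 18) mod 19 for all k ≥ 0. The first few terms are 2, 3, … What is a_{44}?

Listing terms: a_0 = 2, a_1 = 3, a_2 = 8, a_3 = 6, a_4 = 16, a_5 = 8.
Since a_5 = a_2 = 8, the sequence is eventually periodic: after a pre-period of length 2 it cycles with period 3.
For k ≥ 2, a_k depends only on (k - 2) mod 3. (44 - 2) mod 3 = 0, so a_{44} = a_2 = 8.

8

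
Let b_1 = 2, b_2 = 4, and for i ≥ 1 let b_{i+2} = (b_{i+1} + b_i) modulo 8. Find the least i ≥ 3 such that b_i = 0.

5

Listing terms: b_1 = 2, b_2 = 4, b_3 = 6, b_4 = 2, b_5 = 0, b_6 = 2, b_7 = 2, b_8 = 4.
Since (b_7, b_8) = (b_1, b_2) = (2, 4) (two consecutive terms determine the rest), the sequence is periodic with period 6.
The value 0 first appears (with i ≥ 3) at b_5.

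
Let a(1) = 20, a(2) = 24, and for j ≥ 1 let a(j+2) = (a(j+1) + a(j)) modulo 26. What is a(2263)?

We have a(1) = 20, a(2) = 24, a(3) = 18, a(4) = 16, a(5) = 8, a(6) = 24, a(7) = 6, a(8) = 4, a(9) = 10, a(10) = 14, a(11) = 24, a(12) = 12, a(13) = 10, a(14) = 22, a(15) = 6, a(16) = 2, a(17) = 8, a(18) = 10, a(19) = 18, a(20) = 2, a(21) = 20, a(22) = 22, a(23) = 16, a(24) = 12, a(25) = 2, a(26) = 14, a(27) = 16, a(28) = 4, a(29) = 20, a(30) = 24.
Since (a(29), a(30)) = (a(1), a(2)) = (20, 24) (two consecutive terms determine the rest), the sequence is periodic with period 28.
So a(2263) = a(1 + ((2263-1) mod 28)) = a(23) = 16.

16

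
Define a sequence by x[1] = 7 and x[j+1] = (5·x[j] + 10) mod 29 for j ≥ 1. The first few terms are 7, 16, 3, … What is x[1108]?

16

We have x[1] = 7, x[2] = 16, x[3] = 3, x[4] = 25, x[5] = 19, x[6] = 18, x[7] = 13, x[8] = 17, x[9] = 8, x[10] = 21, x[11] = 28, x[12] = 5, x[13] = 6, x[14] = 11, x[15] = 7.
The sequence repeats with period 14.
So x[1108] = x[1 + ((1108-1) mod 14)] = x[2] = 16.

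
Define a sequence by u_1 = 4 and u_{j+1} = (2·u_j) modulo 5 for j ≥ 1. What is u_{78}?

Computing terms: u_1 = 4, u_2 = 3, u_3 = 1, u_4 = 2, u_5 = 4.
The sequence repeats with period 4.
So u_{78} = u_{1 + ((78-1) mod 4)} = u_2 = 3.

3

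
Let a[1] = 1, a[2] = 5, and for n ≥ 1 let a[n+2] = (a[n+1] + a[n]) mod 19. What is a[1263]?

a[1] = 1,  a[2] = 5,  a[3] = 6,  a[4] = 11,  a[5] = 17,  a[6] = 9,  a[7] = 7,  a[8] = 16,  a[9] = 4,  a[10] = 1,  a[11] = 5.
Since (a[10], a[11]) = (a[1], a[2]) = (1, 5) (two consecutive terms determine the rest), the sequence is periodic with period 9.
(1263 - 1) mod 9 = 2, so a[1263] = a[3] = 6.

6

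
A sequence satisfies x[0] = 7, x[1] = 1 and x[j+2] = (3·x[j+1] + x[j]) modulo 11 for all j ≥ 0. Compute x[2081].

1

We have x[0] = 7, x[1] = 1, x[2] = 10, x[3] = 9, x[4] = 4, x[5] = 10, x[6] = 1, x[7] = 2, x[8] = 7, x[9] = 1.
The sequence repeats with period 8.
So x[2081] = x[0 + ((2081-0) mod 8)] = x[1] = 1.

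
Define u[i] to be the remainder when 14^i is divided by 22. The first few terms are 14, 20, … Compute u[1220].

We have u[1] = 14,  u[2] = 20,  u[3] = 16,  u[4] = 4,  u[5] = 12,  u[6] = 14.
The sequence repeats with period 5.
So u[1220] = u[1 + ((1220-1) mod 5)] = u[5] = 12.

12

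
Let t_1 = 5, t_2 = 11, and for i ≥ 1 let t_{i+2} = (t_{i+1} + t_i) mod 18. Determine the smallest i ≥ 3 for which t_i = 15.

Listing terms: t_1 = 5; t_2 = 11; t_3 = 16; t_4 = 9; t_5 = 7; t_6 = 16; t_7 = 5; t_8 = 3; t_9 = 8; t_{10} = 11; t_{11} = 1; t_{12} = 12; t_{13} = 13; t_{14} = 7; t_{15} = 2; t_{16} = 9; t_{17} = 11; t_{18} = 2; t_{19} = 13; t_{20} = 15; t_{21} = 10; t_{22} = 7; t_{23} = 17; t_{24} = 6; t_{25} = 5; t_{26} = 11.
Since (t_{25}, t_{26}) = (t_1, t_2) = (5, 11) (two consecutive terms determine the rest), the sequence is periodic with period 24.
The value 15 first appears (with i ≥ 3) at t_{20}.

20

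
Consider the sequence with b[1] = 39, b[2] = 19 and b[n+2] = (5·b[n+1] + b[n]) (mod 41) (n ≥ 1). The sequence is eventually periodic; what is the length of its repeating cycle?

28

We have b[1] = 39, b[2] = 19, b[3] = 11, b[4] = 33, b[5] = 12, b[6] = 11, b[7] = 26, b[8] = 18, b[9] = 34, b[10] = 24, b[11] = 31, b[12] = 15, b[13] = 24, b[14] = 12, b[15] = 2, b[16] = 22, b[17] = 30, b[18] = 8, b[19] = 29, b[20] = 30, b[21] = 15, b[22] = 23, b[23] = 7, b[24] = 17, b[25] = 10, b[26] = 26, b[27] = 17, b[28] = 29, b[29] = 39, b[30] = 19.
The sequence repeats with period 28.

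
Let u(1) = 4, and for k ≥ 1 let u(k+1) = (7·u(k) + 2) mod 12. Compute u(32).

Computing terms: u(1) = 4,  u(2) = 6,  u(3) = 8,  u(4) = 10,  u(5) = 0,  u(6) = 2,  u(7) = 4.
The sequence repeats with period 6.
(32 - 1) mod 6 = 1, so u(32) = u(2) = 6.

6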